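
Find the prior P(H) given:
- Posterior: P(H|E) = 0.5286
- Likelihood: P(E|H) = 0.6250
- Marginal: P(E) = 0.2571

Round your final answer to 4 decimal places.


From Bayes' theorem: P(H|E) = P(E|H) × P(H) / P(E)

Rearranging for P(H):
P(H) = P(H|E) × P(E) / P(E|H)
     = 0.5286 × 0.2571 / 0.6250
     = 0.13590306 / 0.6250
     = 0.2174


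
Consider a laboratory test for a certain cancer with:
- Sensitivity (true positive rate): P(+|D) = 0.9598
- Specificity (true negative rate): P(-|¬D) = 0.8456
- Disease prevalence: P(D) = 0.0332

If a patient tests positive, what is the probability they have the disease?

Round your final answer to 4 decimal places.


Let D = has disease, + = positive test

Given:
- P(D) = 0.0332 (prevalence)
- P(+|D) = 0.9598 (sensitivity)
- P(-|¬D) = 0.8456 (specificity)
- P(+|¬D) = 0.1544 (false positive rate = 1 - specificity)

Step 1: Find P(+)
P(+) = P(+|D)P(D) + P(+|¬D)P(¬D)
     = 0.9598 × 0.0332 + 0.1544 × 0.9668
     = 0.03186536 + 0.14927392
     = 0.18113928

Step 2: Apply Bayes' theorem for P(D|+)
P(D|+) = P(+|D)P(D) / P(+)
       = 0.03186536 / 0.18113928
       = 0.1759


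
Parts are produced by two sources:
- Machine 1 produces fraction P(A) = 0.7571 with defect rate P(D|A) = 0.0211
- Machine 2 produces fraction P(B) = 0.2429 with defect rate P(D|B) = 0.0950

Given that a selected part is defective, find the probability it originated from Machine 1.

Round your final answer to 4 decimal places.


Let A = from Machine 1, D = defective

Given:
- P(A) = 0.7571, P(B) = 0.2429
- P(D|A) = 0.0211, P(D|B) = 0.0950

Step 1: Find P(D)
P(D) = P(D|A)P(A) + P(D|B)P(B)
     = 0.0211 × 0.7571 + 0.0950 × 0.2429
     = 0.01597481 + 0.02307550
     = 0.03905031

Step 2: Apply Bayes' theorem
P(A|D) = P(D|A)P(A) / P(D)
       = 0.01597481 / 0.03905031
       = 0.4091


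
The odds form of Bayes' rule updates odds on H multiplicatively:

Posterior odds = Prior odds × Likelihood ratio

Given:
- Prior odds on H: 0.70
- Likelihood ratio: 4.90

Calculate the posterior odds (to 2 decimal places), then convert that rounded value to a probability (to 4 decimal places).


Step 1: Calculate posterior odds
Posterior odds = Prior odds × LR
               = 0.70 × 4.90
               = 3.43

Step 2: Convert to probability
P(H|E) = Posterior odds / (1 + Posterior odds)
       = 3.43 / (1 + 3.43)
       = 3.43 / 4.43
       = 0.7743

The evidence increased P(H) from 0.4118 to 0.7743.


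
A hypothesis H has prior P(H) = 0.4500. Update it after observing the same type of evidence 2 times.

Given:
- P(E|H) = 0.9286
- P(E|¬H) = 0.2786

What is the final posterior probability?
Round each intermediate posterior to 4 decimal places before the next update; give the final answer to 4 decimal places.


Sequential Bayesian updating:

Initial prior: P(H) = 0.4500

Update 1:
  P(E) = 0.9286 × 0.4500 + 0.2786 × 0.5500 = 0.41787000 + 0.15323000 = 0.57110000
  P(H|E) = 0.41787000 / 0.57110000 = 0.7317

Update 2:
  P(E) = 0.9286 × 0.7317 + 0.2786 × 0.2683 = 0.67945662 + 0.07474838 = 0.75420500
  P(H|E) = 0.67945662 / 0.75420500 = 0.9009

Final posterior: 0.9009


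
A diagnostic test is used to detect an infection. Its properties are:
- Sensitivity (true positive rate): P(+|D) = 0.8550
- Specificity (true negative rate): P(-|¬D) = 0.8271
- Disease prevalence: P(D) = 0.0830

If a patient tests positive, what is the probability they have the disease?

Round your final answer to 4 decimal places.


Let D = has disease, + = positive test

Given:
- P(D) = 0.0830 (prevalence)
- P(+|D) = 0.8550 (sensitivity)
- P(-|¬D) = 0.8271 (specificity)
- P(+|¬D) = 0.1729 (false positive rate = 1 - specificity)

Step 1: Find P(+)
P(+) = P(+|D)P(D) + P(+|¬D)P(¬D)
     = 0.8550 × 0.0830 + 0.1729 × 0.9170
     = 0.07096500 + 0.15854930
     = 0.22951430

Step 2: Apply Bayes' theorem for P(D|+)
P(D|+) = P(+|D)P(D) / P(+)
       = 0.07096500 / 0.22951430
       = 0.3092


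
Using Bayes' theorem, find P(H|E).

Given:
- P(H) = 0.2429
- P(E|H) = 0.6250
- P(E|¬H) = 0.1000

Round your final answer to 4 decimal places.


Bayes' theorem: P(H|E) = P(E|H) × P(H) / P(E)

Step 1: Calculate P(E) using law of total probability
P(E) = P(E|H)P(H) + P(E|¬H)P(¬H)
     = 0.6250 × 0.2429 + 0.1000 × 0.7571
     = 0.15181250 + 0.07571000
     = 0.22752250

Step 2: Apply Bayes' theorem
P(H|E) = P(E|H) × P(H) / P(E)
       = 0.15181250 / 0.22752250
       = 0.6672


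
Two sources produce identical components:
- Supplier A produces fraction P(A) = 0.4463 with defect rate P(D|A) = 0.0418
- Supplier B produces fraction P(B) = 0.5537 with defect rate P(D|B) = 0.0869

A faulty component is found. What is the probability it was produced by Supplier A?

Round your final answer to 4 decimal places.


Let A = from Supplier A, D = faulty

Given:
- P(A) = 0.4463, P(B) = 0.5537
- P(D|A) = 0.0418, P(D|B) = 0.0869

Step 1: Find P(D)
P(D) = P(D|A)P(A) + P(D|B)P(B)
     = 0.0418 × 0.4463 + 0.0869 × 0.5537
     = 0.01865534 + 0.04811653
     = 0.06677187

Step 2: Apply Bayes' theorem
P(A|D) = P(D|A)P(A) / P(D)
       = 0.01865534 / 0.06677187
       = 0.2794


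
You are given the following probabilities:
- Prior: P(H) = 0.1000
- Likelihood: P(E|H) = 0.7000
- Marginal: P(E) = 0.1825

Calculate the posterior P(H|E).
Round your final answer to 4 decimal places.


Using Bayes' theorem:

P(H|E) = P(E|H) × P(H) / P(E)
       = 0.7000 × 0.1000 / 0.1825
       = 0.07000000 / 0.1825
       = 0.3836

The evidence strengthens our belief in H.
Prior: 0.1000 → Posterior: 0.3836


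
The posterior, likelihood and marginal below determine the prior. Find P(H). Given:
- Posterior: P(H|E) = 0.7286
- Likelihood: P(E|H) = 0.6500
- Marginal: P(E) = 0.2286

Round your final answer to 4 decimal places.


From Bayes' theorem: P(H|E) = P(E|H) × P(H) / P(E)

Rearranging for P(H):
P(H) = P(H|E) × P(E) / P(E|H)
     = 0.7286 × 0.2286 / 0.6500
     = 0.16655796 / 0.6500
     = 0.2562


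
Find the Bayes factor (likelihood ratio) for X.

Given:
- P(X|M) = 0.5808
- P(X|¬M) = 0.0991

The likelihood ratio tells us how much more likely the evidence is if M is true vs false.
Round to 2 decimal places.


Likelihood Ratio (LR) = P(X|M) / P(X|¬M)

LR = 0.5808 / 0.0991
   = 5.86

The evidence is 5.86 times more likely if M is true than if M is false.
Because LR exceeds 1, X is evidence for M.


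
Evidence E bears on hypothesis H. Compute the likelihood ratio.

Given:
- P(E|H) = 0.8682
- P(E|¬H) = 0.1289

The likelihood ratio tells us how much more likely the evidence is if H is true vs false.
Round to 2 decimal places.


Likelihood Ratio (LR) = P(E|H) / P(E|¬H)

LR = 0.8682 / 0.1289
   = 6.74

The evidence is 6.74 times more likely if H is true than if H is false.
Because LR exceeds 1, E is evidence for H.


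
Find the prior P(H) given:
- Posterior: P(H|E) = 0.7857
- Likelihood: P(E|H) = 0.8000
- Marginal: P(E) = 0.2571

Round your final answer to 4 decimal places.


From Bayes' theorem: P(H|E) = P(E|H) × P(H) / P(E)

Rearranging for P(H):
P(H) = P(H|E) × P(E) / P(E|H)
     = 0.7857 × 0.2571 / 0.8000
     = 0.20200347 / 0.8000
     = 0.2525


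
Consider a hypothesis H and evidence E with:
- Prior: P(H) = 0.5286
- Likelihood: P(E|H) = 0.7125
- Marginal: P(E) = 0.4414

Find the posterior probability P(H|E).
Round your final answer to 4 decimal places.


Using Bayes' theorem:

P(H|E) = P(E|H) × P(H) / P(E)
       = 0.7125 × 0.5286 / 0.4414
       = 0.37662750 / 0.4414
       = 0.8533

The evidence strengthens our belief in H.
Prior: 0.5286 → Posterior: 0.8533


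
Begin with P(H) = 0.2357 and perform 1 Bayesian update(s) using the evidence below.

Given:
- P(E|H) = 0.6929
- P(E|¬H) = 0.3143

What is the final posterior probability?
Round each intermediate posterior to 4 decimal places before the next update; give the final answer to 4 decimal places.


Sequential Bayesian updating:

Initial prior: P(H) = 0.2357

Update 1:
  P(E) = 0.6929 × 0.2357 + 0.3143 × 0.7643 = 0.16331653 + 0.24021949 = 0.40353602
  P(H|E) = 0.16331653 / 0.40353602 = 0.4047

Final posterior: 0.4047


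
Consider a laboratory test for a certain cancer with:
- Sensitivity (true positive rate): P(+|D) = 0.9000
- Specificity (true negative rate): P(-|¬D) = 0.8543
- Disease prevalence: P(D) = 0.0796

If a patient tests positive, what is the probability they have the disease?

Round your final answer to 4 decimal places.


Let D = has disease, + = positive test

Given:
- P(D) = 0.0796 (prevalence)
- P(+|D) = 0.9000 (sensitivity)
- P(-|¬D) = 0.8543 (specificity)
- P(+|¬D) = 0.1457 (false positive rate = 1 - specificity)

Step 1: Find P(+)
P(+) = P(+|D)P(D) + P(+|¬D)P(¬D)
     = 0.9000 × 0.0796 + 0.1457 × 0.9204
     = 0.07164000 + 0.13410228
     = 0.20574228

Step 2: Apply Bayes' theorem for P(D|+)
P(D|+) = P(+|D)P(D) / P(+)
       = 0.07164000 / 0.20574228
       = 0.3482


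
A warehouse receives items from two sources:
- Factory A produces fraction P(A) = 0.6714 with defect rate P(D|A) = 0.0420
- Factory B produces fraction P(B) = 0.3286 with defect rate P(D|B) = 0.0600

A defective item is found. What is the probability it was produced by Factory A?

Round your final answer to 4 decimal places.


Let A = from Factory A, D = defective

Given:
- P(A) = 0.6714, P(B) = 0.3286
- P(D|A) = 0.0420, P(D|B) = 0.0600

Step 1: Find P(D)
P(D) = P(D|A)P(A) + P(D|B)P(B)
     = 0.0420 × 0.6714 + 0.0600 × 0.3286
     = 0.02819880 + 0.01971600
     = 0.04791480

Step 2: Apply Bayes' theorem
P(A|D) = P(D|A)P(A) / P(D)
       = 0.02819880 / 0.04791480
       = 0.5885


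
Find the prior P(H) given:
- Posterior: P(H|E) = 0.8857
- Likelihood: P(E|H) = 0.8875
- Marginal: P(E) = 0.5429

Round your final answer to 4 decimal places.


From Bayes' theorem: P(H|E) = P(E|H) × P(H) / P(E)

Rearranging for P(H):
P(H) = P(H|E) × P(E) / P(E|H)
     = 0.8857 × 0.5429 / 0.8875
     = 0.48084653 / 0.8875
     = 0.5418


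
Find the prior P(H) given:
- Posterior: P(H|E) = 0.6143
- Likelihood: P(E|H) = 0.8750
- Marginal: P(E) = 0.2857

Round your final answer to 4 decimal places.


From Bayes' theorem: P(H|E) = P(E|H) × P(H) / P(E)

Rearranging for P(H):
P(H) = P(H|E) × P(E) / P(E|H)
     = 0.6143 × 0.2857 / 0.8750
     = 0.17550551 / 0.8750
     = 0.2006


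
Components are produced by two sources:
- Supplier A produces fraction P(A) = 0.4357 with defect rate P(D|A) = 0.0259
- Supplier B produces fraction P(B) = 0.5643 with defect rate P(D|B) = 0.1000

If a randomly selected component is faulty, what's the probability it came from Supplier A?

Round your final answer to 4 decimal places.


Let A = from Supplier A, D = faulty

Given:
- P(A) = 0.4357, P(B) = 0.5643
- P(D|A) = 0.0259, P(D|B) = 0.1000

Step 1: Find P(D)
P(D) = P(D|A)P(A) + P(D|B)P(B)
     = 0.0259 × 0.4357 + 0.1000 × 0.5643
     = 0.01128463 + 0.05643000
     = 0.06771463

Step 2: Apply Bayes' theorem
P(A|D) = P(D|A)P(A) / P(D)
       = 0.01128463 / 0.06771463
       = 0.1666


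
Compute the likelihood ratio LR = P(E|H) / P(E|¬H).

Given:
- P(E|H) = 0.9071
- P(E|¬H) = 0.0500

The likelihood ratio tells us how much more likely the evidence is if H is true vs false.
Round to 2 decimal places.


Likelihood Ratio (LR) = P(E|H) / P(E|¬H)

LR = 0.9071 / 0.0500
   = 18.14

The evidence is 18.14 times more likely if H is true than if H is false.
LR > 1, so observing E raises the odds in favor of H.


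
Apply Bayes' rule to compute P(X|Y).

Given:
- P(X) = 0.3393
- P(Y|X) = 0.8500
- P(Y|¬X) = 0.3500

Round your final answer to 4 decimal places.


Bayes' theorem: P(X|Y) = P(Y|X) × P(X) / P(Y)

Step 1: Calculate P(Y) using law of total probability
P(Y) = P(Y|X)P(X) + P(Y|¬X)P(¬X)
     = 0.8500 × 0.3393 + 0.3500 × 0.6607
     = 0.28840500 + 0.23124500
     = 0.51965000

Step 2: Apply Bayes' theorem
P(X|Y) = P(Y|X) × P(X) / P(Y)
       = 0.28840500 / 0.51965000
       = 0.5550


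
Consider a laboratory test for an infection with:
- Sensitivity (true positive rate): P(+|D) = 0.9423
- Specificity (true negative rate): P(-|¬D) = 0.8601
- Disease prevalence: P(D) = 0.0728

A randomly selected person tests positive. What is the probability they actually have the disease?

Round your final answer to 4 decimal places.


Let D = has disease, + = positive test

Given:
- P(D) = 0.0728 (prevalence)
- P(+|D) = 0.9423 (sensitivity)
- P(-|¬D) = 0.8601 (specificity)
- P(+|¬D) = 0.1399 (false positive rate = 1 - specificity)

Step 1: Find P(+)
P(+) = P(+|D)P(D) + P(+|¬D)P(¬D)
     = 0.9423 × 0.0728 + 0.1399 × 0.9272
     = 0.06859944 + 0.12971528
     = 0.19831472

Step 2: Apply Bayes' theorem for P(D|+)
P(D|+) = P(+|D)P(D) / P(+)
       = 0.06859944 / 0.19831472
       = 0.3459


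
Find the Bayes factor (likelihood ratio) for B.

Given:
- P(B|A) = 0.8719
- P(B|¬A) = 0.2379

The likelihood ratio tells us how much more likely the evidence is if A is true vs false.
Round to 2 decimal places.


Likelihood Ratio (LR) = P(B|A) / P(B|¬A)

LR = 0.8719 / 0.2379
   = 3.66

The evidence is 3.66 times more likely if A is true than if A is false.
Because LR exceeds 1, B is evidence for A.


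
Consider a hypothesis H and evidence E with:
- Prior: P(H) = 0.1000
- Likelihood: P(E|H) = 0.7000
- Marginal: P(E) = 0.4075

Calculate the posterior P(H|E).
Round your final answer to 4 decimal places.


Using Bayes' theorem:

P(H|E) = P(E|H) × P(H) / P(E)
       = 0.7000 × 0.1000 / 0.4075
       = 0.07000000 / 0.4075
       = 0.1718

The evidence strengthens our belief in H.
Prior: 0.1000 → Posterior: 0.1718


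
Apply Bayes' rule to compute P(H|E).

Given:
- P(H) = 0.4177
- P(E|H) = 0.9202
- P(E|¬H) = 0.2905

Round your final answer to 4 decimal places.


Bayes' theorem: P(H|E) = P(E|H) × P(H) / P(E)

Step 1: Calculate P(E) using law of total probability
P(E) = P(E|H)P(H) + P(E|¬H)P(¬H)
     = 0.9202 × 0.4177 + 0.2905 × 0.5823
     = 0.38436754 + 0.16915815
     = 0.55352569

Step 2: Apply Bayes' theorem
P(H|E) = P(E|H) × P(H) / P(E)
       = 0.38436754 / 0.55352569
       = 0.6944


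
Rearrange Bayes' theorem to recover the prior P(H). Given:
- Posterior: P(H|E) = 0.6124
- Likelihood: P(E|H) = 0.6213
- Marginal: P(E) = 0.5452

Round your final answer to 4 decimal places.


From Bayes' theorem: P(H|E) = P(E|H) × P(H) / P(E)

Rearranging for P(H):
P(H) = P(H|E) × P(E) / P(E|H)
     = 0.6124 × 0.5452 / 0.6213
     = 0.33388048 / 0.6213
     = 0.5374


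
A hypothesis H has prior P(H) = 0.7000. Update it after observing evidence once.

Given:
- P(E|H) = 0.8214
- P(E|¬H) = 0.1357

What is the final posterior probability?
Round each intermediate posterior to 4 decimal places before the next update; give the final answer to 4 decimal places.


Sequential Bayesian updating:

Initial prior: P(H) = 0.7000

Update 1:
  P(E) = 0.8214 × 0.7000 + 0.1357 × 0.3000 = 0.57498000 + 0.04071000 = 0.61569000
  P(H|E) = 0.57498000 / 0.61569000 = 0.9339

Final posterior: 0.9339


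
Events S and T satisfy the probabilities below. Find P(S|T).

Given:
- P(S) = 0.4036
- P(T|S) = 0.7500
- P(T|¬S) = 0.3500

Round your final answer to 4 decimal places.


Bayes' theorem: P(S|T) = P(T|S) × P(S) / P(T)

Step 1: Calculate P(T) using law of total probability
P(T) = P(T|S)P(S) + P(T|¬S)P(¬S)
     = 0.7500 × 0.4036 + 0.3500 × 0.5964
     = 0.30270000 + 0.20874000
     = 0.51144000

Step 2: Apply Bayes' theorem
P(S|T) = P(T|S) × P(S) / P(T)
       = 0.30270000 / 0.51144000
       = 0.5919


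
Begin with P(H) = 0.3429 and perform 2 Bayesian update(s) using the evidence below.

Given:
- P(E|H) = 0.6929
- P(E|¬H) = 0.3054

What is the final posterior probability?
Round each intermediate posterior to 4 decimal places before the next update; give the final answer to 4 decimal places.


Sequential Bayesian updating:

Initial prior: P(H) = 0.3429

Update 1:
  P(E) = 0.6929 × 0.3429 + 0.3054 × 0.6571 = 0.23759541 + 0.20067834 = 0.43827375
  P(H|E) = 0.23759541 / 0.43827375 = 0.5421

Update 2:
  P(E) = 0.6929 × 0.5421 + 0.3054 × 0.4579 = 0.37562109 + 0.13984266 = 0.51546375
  P(H|E) = 0.37562109 / 0.51546375 = 0.7287

Final posterior: 0.7287


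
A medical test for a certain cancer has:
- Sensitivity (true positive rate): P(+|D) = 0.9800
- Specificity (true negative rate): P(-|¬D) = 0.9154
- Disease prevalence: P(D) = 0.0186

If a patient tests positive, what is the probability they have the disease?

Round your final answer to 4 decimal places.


Let D = has disease, + = positive test

Given:
- P(D) = 0.0186 (prevalence)
- P(+|D) = 0.9800 (sensitivity)
- P(-|¬D) = 0.9154 (specificity)
- P(+|¬D) = 0.0846 (false positive rate = 1 - specificity)

Step 1: Find P(+)
P(+) = P(+|D)P(D) + P(+|¬D)P(¬D)
     = 0.9800 × 0.0186 + 0.0846 × 0.9814
     = 0.01822800 + 0.08302644
     = 0.10125444

Step 2: Apply Bayes' theorem for P(D|+)
P(D|+) = P(+|D)P(D) / P(+)
       = 0.01822800 / 0.10125444
       = 0.1800


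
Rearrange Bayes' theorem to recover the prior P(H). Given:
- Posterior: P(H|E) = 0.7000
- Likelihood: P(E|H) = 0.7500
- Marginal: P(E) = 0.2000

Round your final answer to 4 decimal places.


From Bayes' theorem: P(H|E) = P(E|H) × P(H) / P(E)

Rearranging for P(H):
P(H) = P(H|E) × P(E) / P(E|H)
     = 0.7000 × 0.2000 / 0.7500
     = 0.14000000 / 0.7500
     = 0.1867


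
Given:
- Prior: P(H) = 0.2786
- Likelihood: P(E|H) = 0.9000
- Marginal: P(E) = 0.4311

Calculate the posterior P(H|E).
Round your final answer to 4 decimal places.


Using Bayes' theorem:

P(H|E) = P(E|H) × P(H) / P(E)
       = 0.9000 × 0.2786 / 0.4311
       = 0.25074000 / 0.4311
       = 0.5816

The evidence strengthens our belief in H.
Prior: 0.2786 → Posterior: 0.5816


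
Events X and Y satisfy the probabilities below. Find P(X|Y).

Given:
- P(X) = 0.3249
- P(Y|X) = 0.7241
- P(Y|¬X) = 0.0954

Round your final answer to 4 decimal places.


Bayes' theorem: P(X|Y) = P(Y|X) × P(X) / P(Y)

Step 1: Calculate P(Y) using law of total probability
P(Y) = P(Y|X)P(X) + P(Y|¬X)P(¬X)
     = 0.7241 × 0.3249 + 0.0954 × 0.6751
     = 0.23526009 + 0.06440454
     = 0.29966463

Step 2: Apply Bayes' theorem
P(X|Y) = P(Y|X) × P(X) / P(Y)
       = 0.23526009 / 0.29966463
       = 0.7851


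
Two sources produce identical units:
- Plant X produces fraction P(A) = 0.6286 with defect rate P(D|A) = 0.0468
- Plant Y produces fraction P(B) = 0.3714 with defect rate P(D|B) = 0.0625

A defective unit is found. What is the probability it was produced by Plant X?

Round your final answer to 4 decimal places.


Let A = from Plant X, D = defective

Given:
- P(A) = 0.6286, P(B) = 0.3714
- P(D|A) = 0.0468, P(D|B) = 0.0625

Step 1: Find P(D)
P(D) = P(D|A)P(A) + P(D|B)P(B)
     = 0.0468 × 0.6286 + 0.0625 × 0.3714
     = 0.02941848 + 0.02321250
     = 0.05263098

Step 2: Apply Bayes' theorem
P(A|D) = P(D|A)P(A) / P(D)
       = 0.02941848 / 0.05263098
       = 0.5590


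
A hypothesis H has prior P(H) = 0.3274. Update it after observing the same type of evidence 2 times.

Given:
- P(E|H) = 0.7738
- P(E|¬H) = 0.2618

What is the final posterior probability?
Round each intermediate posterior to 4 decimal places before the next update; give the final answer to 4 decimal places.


Sequential Bayesian updating:

Initial prior: P(H) = 0.3274

Update 1:
  P(E) = 0.7738 × 0.3274 + 0.2618 × 0.6726 = 0.25334212 + 0.17608668 = 0.42942880
  P(H|E) = 0.25334212 / 0.42942880 = 0.5900

Update 2:
  P(E) = 0.7738 × 0.5900 + 0.2618 × 0.4100 = 0.45654200 + 0.10733800 = 0.56388000
  P(H|E) = 0.45654200 / 0.56388000 = 0.8096

Final posterior: 0.8096


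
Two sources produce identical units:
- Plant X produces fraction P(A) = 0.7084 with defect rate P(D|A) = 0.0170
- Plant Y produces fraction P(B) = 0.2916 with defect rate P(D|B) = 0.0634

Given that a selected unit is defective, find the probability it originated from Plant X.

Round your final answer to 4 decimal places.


Let A = from Plant X, D = defective

Given:
- P(A) = 0.7084, P(B) = 0.2916
- P(D|A) = 0.0170, P(D|B) = 0.0634

Step 1: Find P(D)
P(D) = P(D|A)P(A) + P(D|B)P(B)
     = 0.0170 × 0.7084 + 0.0634 × 0.2916
     = 0.01204280 + 0.01848744
     = 0.03053024

Step 2: Apply Bayes' theorem
P(A|D) = P(D|A)P(A) / P(D)
       = 0.01204280 / 0.03053024
       = 0.3945


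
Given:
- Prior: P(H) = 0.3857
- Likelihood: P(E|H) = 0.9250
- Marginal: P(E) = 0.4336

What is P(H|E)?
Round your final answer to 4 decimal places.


Using Bayes' theorem:

P(H|E) = P(E|H) × P(H) / P(E)
       = 0.9250 × 0.3857 / 0.4336
       = 0.35677250 / 0.4336
       = 0.8228

The evidence strengthens our belief in H.
Prior: 0.3857 → Posterior: 0.8228


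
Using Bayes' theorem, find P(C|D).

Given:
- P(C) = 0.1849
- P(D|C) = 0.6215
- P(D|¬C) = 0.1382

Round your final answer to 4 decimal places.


Bayes' theorem: P(C|D) = P(D|C) × P(C) / P(D)

Step 1: Calculate P(D) using law of total probability
P(D) = P(D|C)P(C) + P(D|¬C)P(¬C)
     = 0.6215 × 0.1849 + 0.1382 × 0.8151
     = 0.11491535 + 0.11264682
     = 0.22756217

Step 2: Apply Bayes' theorem
P(C|D) = P(D|C) × P(C) / P(D)
       = 0.11491535 / 0.22756217
       = 0.5050


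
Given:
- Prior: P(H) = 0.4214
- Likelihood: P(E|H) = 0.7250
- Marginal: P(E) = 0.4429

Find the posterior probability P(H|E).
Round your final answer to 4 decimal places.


Using Bayes' theorem:

P(H|E) = P(E|H) × P(H) / P(E)
       = 0.7250 × 0.4214 / 0.4429
       = 0.30551500 / 0.4429
       = 0.6898

The evidence strengthens our belief in H.
Prior: 0.4214 → Posterior: 0.6898


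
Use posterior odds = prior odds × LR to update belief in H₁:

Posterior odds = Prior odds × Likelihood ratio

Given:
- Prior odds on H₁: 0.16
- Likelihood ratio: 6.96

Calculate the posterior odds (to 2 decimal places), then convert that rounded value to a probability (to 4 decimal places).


Step 1: Calculate posterior odds
Posterior odds = Prior odds × LR
               = 0.16 × 6.96
               = 1.11

Step 2: Convert to probability
P(H₁|E) = Posterior odds / (1 + Posterior odds)
       = 1.11 / (1 + 1.11)
       = 1.11 / 2.11
       = 0.5261

The evidence increased P(H₁) from 0.1379 to 0.5261.


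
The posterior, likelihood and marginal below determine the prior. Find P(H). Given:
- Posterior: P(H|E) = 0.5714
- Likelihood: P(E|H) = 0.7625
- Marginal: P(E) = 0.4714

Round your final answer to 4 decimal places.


From Bayes' theorem: P(H|E) = P(E|H) × P(H) / P(E)

Rearranging for P(H):
P(H) = P(H|E) × P(E) / P(E|H)
     = 0.5714 × 0.4714 / 0.7625
     = 0.26935796 / 0.7625
     = 0.3533


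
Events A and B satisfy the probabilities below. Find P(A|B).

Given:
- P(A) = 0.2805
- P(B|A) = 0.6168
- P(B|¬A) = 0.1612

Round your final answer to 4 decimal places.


Bayes' theorem: P(A|B) = P(B|A) × P(A) / P(B)

Step 1: Calculate P(B) using law of total probability
P(B) = P(B|A)P(A) + P(B|¬A)P(¬A)
     = 0.6168 × 0.2805 + 0.1612 × 0.7195
     = 0.17301240 + 0.11598340
     = 0.28899580

Step 2: Apply Bayes' theorem
P(A|B) = P(B|A) × P(A) / P(B)
       = 0.17301240 / 0.28899580
       = 0.5987


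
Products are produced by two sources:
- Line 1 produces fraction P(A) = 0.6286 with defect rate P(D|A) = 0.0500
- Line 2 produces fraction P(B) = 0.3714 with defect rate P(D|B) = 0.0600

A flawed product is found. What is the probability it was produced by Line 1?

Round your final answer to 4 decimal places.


Let A = from Line 1, D = flawed

Given:
- P(A) = 0.6286, P(B) = 0.3714
- P(D|A) = 0.0500, P(D|B) = 0.0600

Step 1: Find P(D)
P(D) = P(D|A)P(A) + P(D|B)P(B)
     = 0.0500 × 0.6286 + 0.0600 × 0.3714
     = 0.03143000 + 0.02228400
     = 0.05371400

Step 2: Apply Bayes' theorem
P(A|D) = P(D|A)P(A) / P(D)
       = 0.03143000 / 0.05371400
       = 0.5851


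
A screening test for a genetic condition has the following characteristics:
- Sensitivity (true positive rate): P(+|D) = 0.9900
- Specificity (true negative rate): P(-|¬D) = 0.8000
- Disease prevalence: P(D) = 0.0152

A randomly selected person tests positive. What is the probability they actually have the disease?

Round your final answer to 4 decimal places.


Let D = has disease, + = positive test

Given:
- P(D) = 0.0152 (prevalence)
- P(+|D) = 0.9900 (sensitivity)
- P(-|¬D) = 0.8000 (specificity)
- P(+|¬D) = 0.2000 (false positive rate = 1 - specificity)

Step 1: Find P(+)
P(+) = P(+|D)P(D) + P(+|¬D)P(¬D)
     = 0.9900 × 0.0152 + 0.2000 × 0.9848
     = 0.01504800 + 0.19696000
     = 0.21200800

Step 2: Apply Bayes' theorem for P(D|+)
P(D|+) = P(+|D)P(D) / P(+)
       = 0.01504800 / 0.21200800
       = 0.0710


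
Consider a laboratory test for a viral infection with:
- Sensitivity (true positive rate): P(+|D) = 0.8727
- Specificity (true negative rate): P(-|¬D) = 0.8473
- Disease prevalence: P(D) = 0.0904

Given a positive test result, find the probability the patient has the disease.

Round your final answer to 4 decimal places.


Let D = has disease, + = positive test

Given:
- P(D) = 0.0904 (prevalence)
- P(+|D) = 0.8727 (sensitivity)
- P(-|¬D) = 0.8473 (specificity)
- P(+|¬D) = 0.1527 (false positive rate = 1 - specificity)

Step 1: Find P(+)
P(+) = P(+|D)P(D) + P(+|¬D)P(¬D)
     = 0.8727 × 0.0904 + 0.1527 × 0.9096
     = 0.07889208 + 0.13889592
     = 0.21778800

Step 2: Apply Bayes' theorem for P(D|+)
P(D|+) = P(+|D)P(D) / P(+)
       = 0.07889208 / 0.21778800
       = 0.3622


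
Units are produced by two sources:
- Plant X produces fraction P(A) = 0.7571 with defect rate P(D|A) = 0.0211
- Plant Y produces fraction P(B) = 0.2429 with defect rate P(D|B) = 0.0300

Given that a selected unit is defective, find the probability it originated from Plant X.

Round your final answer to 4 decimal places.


Let A = from Plant X, D = defective

Given:
- P(A) = 0.7571, P(B) = 0.2429
- P(D|A) = 0.0211, P(D|B) = 0.0300

Step 1: Find P(D)
P(D) = P(D|A)P(A) + P(D|B)P(B)
     = 0.0211 × 0.7571 + 0.0300 × 0.2429
     = 0.01597481 + 0.00728700
     = 0.02326181

Step 2: Apply Bayes' theorem
P(A|D) = P(D|A)P(A) / P(D)
       = 0.01597481 / 0.02326181
       = 0.6867


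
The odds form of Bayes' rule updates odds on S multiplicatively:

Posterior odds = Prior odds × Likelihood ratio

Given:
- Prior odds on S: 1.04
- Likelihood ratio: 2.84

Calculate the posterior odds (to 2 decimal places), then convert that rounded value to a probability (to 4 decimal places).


Step 1: Calculate posterior odds
Posterior odds = Prior odds × LR
               = 1.04 × 2.84
               = 2.95

Step 2: Convert to probability
P(S|E) = Posterior odds / (1 + Posterior odds)
       = 2.95 / (1 + 2.95)
       = 2.95 / 3.95
       = 0.7468

The evidence increased P(S) from 0.5098 to 0.7468.


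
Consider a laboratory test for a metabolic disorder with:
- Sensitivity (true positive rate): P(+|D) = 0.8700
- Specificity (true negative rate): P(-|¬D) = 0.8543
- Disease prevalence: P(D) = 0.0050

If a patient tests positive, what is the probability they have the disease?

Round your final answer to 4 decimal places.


Let D = has disease, + = positive test

Given:
- P(D) = 0.0050 (prevalence)
- P(+|D) = 0.8700 (sensitivity)
- P(-|¬D) = 0.8543 (specificity)
- P(+|¬D) = 0.1457 (false positive rate = 1 - specificity)

Step 1: Find P(+)
P(+) = P(+|D)P(D) + P(+|¬D)P(¬D)
     = 0.8700 × 0.0050 + 0.1457 × 0.9950
     = 0.00435000 + 0.14497150
     = 0.14932150

Step 2: Apply Bayes' theorem for P(D|+)
P(D|+) = P(+|D)P(D) / P(+)
       = 0.00435000 / 0.14932150
       = 0.0291


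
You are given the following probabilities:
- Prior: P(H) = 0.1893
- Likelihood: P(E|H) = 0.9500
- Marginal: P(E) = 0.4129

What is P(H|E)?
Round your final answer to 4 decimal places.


Using Bayes' theorem:

P(H|E) = P(E|H) × P(H) / P(E)
       = 0.9500 × 0.1893 / 0.4129
       = 0.17983500 / 0.4129
       = 0.4355

The evidence strengthens our belief in H.
Prior: 0.1893 → Posterior: 0.4355


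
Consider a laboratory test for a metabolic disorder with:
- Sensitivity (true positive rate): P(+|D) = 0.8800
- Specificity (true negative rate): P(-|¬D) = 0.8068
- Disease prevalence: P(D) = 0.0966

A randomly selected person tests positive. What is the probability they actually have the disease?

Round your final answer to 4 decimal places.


Let D = has disease, + = positive test

Given:
- P(D) = 0.0966 (prevalence)
- P(+|D) = 0.8800 (sensitivity)
- P(-|¬D) = 0.8068 (specificity)
- P(+|¬D) = 0.1932 (false positive rate = 1 - specificity)

Step 1: Find P(+)
P(+) = P(+|D)P(D) + P(+|¬D)P(¬D)
     = 0.8800 × 0.0966 + 0.1932 × 0.9034
     = 0.08500800 + 0.17453688
     = 0.25954488

Step 2: Apply Bayes' theorem for P(D|+)
P(D|+) = P(+|D)P(D) / P(+)
       = 0.08500800 / 0.25954488
       = 0.3275


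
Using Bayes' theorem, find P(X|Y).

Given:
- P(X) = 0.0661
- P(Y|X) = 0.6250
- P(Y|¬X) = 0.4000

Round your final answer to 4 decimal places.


Bayes' theorem: P(X|Y) = P(Y|X) × P(X) / P(Y)

Step 1: Calculate P(Y) using law of total probability
P(Y) = P(Y|X)P(X) + P(Y|¬X)P(¬X)
     = 0.6250 × 0.0661 + 0.4000 × 0.9339
     = 0.04131250 + 0.37356000
     = 0.41487250

Step 2: Apply Bayes' theorem
P(X|Y) = P(Y|X) × P(X) / P(Y)
       = 0.04131250 / 0.41487250
       = 0.0996


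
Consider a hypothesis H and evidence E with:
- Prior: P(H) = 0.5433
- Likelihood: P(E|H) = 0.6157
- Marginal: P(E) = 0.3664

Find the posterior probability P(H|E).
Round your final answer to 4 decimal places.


Using Bayes' theorem:

P(H|E) = P(E|H) × P(H) / P(E)
       = 0.6157 × 0.5433 / 0.3664
       = 0.33450981 / 0.3664
       = 0.9130

The evidence strengthens our belief in H.
Prior: 0.5433 → Posterior: 0.9130


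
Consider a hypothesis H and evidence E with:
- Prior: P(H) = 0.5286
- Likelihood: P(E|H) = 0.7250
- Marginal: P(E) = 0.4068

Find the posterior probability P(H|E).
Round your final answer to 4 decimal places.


Using Bayes' theorem:

P(H|E) = P(E|H) × P(H) / P(E)
       = 0.7250 × 0.5286 / 0.4068
       = 0.38323500 / 0.4068
       = 0.9421

The evidence strengthens our belief in H.
Prior: 0.5286 → Posterior: 0.9421


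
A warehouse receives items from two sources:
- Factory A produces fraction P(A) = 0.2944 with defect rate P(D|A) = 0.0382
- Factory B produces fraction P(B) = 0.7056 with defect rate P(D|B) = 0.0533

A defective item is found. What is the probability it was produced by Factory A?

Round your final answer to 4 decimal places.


Let A = from Factory A, D = defective

Given:
- P(A) = 0.2944, P(B) = 0.7056
- P(D|A) = 0.0382, P(D|B) = 0.0533

Step 1: Find P(D)
P(D) = P(D|A)P(A) + P(D|B)P(B)
     = 0.0382 × 0.2944 + 0.0533 × 0.7056
     = 0.01124608 + 0.03760848
     = 0.04885456

Step 2: Apply Bayes' theorem
P(A|D) = P(D|A)P(A) / P(D)
       = 0.01124608 / 0.04885456
       = 0.2302


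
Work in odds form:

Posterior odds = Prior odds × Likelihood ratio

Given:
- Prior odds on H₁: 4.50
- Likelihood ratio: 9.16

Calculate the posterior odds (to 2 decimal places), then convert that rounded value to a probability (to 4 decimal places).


Step 1: Calculate posterior odds
Posterior odds = Prior odds × LR
               = 4.50 × 9.16
               = 41.22

Step 2: Convert to probability
P(H₁|E) = Posterior odds / (1 + Posterior odds)
       = 41.22 / (1 + 41.22)
       = 41.22 / 42.22
       = 0.9763

The evidence increased P(H₁) from 0.8182 to 0.9763.


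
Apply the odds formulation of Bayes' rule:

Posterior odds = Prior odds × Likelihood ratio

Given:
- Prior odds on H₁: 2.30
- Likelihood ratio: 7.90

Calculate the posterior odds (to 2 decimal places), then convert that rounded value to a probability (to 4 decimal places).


Step 1: Calculate posterior odds
Posterior odds = Prior odds × LR
               = 2.30 × 7.90
               = 18.17

Step 2: Convert to probability
P(H₁|E) = Posterior odds / (1 + Posterior odds)
       = 18.17 / (1 + 18.17)
       = 18.17 / 19.17
       = 0.9478

The evidence increased P(H₁) from 0.6970 to 0.9478.


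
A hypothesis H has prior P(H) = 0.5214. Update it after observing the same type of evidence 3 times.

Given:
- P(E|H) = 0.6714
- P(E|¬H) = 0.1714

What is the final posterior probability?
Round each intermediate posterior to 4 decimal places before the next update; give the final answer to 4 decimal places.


Sequential Bayesian updating:

Initial prior: P(H) = 0.5214

Update 1:
  P(E) = 0.6714 × 0.5214 + 0.1714 × 0.4786 = 0.35006796 + 0.08203204 = 0.43210000
  P(H|E) = 0.35006796 / 0.43210000 = 0.8102

Update 2:
  P(E) = 0.6714 × 0.8102 + 0.1714 × 0.1898 = 0.54396828 + 0.03253172 = 0.57650000
  P(H|E) = 0.54396828 / 0.57650000 = 0.9436

Update 3:
  P(E) = 0.6714 × 0.9436 + 0.1714 × 0.0564 = 0.63353304 + 0.00966696 = 0.64320000
  P(H|E) = 0.63353304 / 0.64320000 = 0.9850

Final posterior: 0.9850


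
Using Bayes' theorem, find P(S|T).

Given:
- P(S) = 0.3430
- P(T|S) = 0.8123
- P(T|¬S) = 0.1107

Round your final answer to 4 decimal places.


Bayes' theorem: P(S|T) = P(T|S) × P(S) / P(T)

Step 1: Calculate P(T) using law of total probability
P(T) = P(T|S)P(S) + P(T|¬S)P(¬S)
     = 0.8123 × 0.3430 + 0.1107 × 0.6570
     = 0.27861890 + 0.07272990
     = 0.35134880

Step 2: Apply Bayes' theorem
P(S|T) = P(T|S) × P(S) / P(T)
       = 0.27861890 / 0.35134880
       = 0.7930


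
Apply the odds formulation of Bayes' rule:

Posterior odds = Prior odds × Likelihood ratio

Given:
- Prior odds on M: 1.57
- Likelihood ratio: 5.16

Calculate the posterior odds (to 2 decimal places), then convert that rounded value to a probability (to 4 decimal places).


Step 1: Calculate posterior odds
Posterior odds = Prior odds × LR
               = 1.57 × 5.16
               = 8.10

Step 2: Convert to probability
P(M|E) = Posterior odds / (1 + Posterior odds)
       = 8.10 / (1 + 8.10)
       = 8.10 / 9.10
       = 0.8901

The evidence increased P(M) from 0.6109 to 0.8901.


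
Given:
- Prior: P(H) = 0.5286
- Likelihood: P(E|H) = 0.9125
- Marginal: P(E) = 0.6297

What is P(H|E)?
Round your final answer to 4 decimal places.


Using Bayes' theorem:

P(H|E) = P(E|H) × P(H) / P(E)
       = 0.9125 × 0.5286 / 0.6297
       = 0.48234750 / 0.6297
       = 0.7660

The evidence strengthens our belief in H.
Prior: 0.5286 → Posterior: 0.7660


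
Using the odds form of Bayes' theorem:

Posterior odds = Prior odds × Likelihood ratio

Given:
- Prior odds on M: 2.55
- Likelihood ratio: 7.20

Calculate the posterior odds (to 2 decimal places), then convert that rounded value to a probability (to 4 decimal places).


Step 1: Calculate posterior odds
Posterior odds = Prior odds × LR
               = 2.55 × 7.20
               = 18.36

Step 2: Convert to probability
P(M|E) = Posterior odds / (1 + Posterior odds)
       = 18.36 / (1 + 18.36)
       = 18.36 / 19.36
       = 0.9483

The evidence increased P(M) from 0.7183 to 0.9483.


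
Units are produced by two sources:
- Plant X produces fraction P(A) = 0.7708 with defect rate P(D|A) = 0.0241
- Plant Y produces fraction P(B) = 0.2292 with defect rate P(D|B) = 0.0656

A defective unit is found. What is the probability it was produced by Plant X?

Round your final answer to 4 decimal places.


Let A = from Plant X, D = defective

Given:
- P(A) = 0.7708, P(B) = 0.2292
- P(D|A) = 0.0241, P(D|B) = 0.0656

Step 1: Find P(D)
P(D) = P(D|A)P(A) + P(D|B)P(B)
     = 0.0241 × 0.7708 + 0.0656 × 0.2292
     = 0.01857628 + 0.01503552
     = 0.03361180

Step 2: Apply Bayes' theorem
P(A|D) = P(D|A)P(A) / P(D)
       = 0.01857628 / 0.03361180
       = 0.5527


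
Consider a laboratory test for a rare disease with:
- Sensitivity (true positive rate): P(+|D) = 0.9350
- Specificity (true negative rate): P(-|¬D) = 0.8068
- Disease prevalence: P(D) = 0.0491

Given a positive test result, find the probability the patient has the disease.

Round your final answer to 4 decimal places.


Let D = has disease, + = positive test

Given:
- P(D) = 0.0491 (prevalence)
- P(+|D) = 0.9350 (sensitivity)
- P(-|¬D) = 0.8068 (specificity)
- P(+|¬D) = 0.1932 (false positive rate = 1 - specificity)

Step 1: Find P(+)
P(+) = P(+|D)P(D) + P(+|¬D)P(¬D)
     = 0.9350 × 0.0491 + 0.1932 × 0.9509
     = 0.04590850 + 0.18371388
     = 0.22962238

Step 2: Apply Bayes' theorem for P(D|+)
P(D|+) = P(+|D)P(D) / P(+)
       = 0.04590850 / 0.22962238
       = 0.1999


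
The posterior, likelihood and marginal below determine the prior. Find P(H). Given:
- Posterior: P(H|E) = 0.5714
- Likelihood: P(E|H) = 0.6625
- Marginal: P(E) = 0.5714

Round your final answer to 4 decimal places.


From Bayes' theorem: P(H|E) = P(E|H) × P(H) / P(E)

Rearranging for P(H):
P(H) = P(H|E) × P(E) / P(E|H)
     = 0.5714 × 0.5714 / 0.6625
     = 0.32649796 / 0.6625
     = 0.4928


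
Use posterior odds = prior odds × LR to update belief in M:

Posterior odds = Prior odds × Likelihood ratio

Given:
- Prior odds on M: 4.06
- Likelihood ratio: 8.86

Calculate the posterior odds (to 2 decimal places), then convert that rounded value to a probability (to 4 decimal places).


Step 1: Calculate posterior odds
Posterior odds = Prior odds × LR
               = 4.06 × 8.86
               = 35.97

Step 2: Convert to probability
P(M|E) = Posterior odds / (1 + Posterior odds)
       = 35.97 / (1 + 35.97)
       = 35.97 / 36.97
       = 0.9730

The evidence increased P(M) from 0.8024 to 0.9730.


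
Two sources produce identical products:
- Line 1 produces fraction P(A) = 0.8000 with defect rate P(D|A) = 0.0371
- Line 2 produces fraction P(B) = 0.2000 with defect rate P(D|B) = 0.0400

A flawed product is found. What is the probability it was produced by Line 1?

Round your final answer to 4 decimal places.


Let A = from Line 1, D = flawed

Given:
- P(A) = 0.8000, P(B) = 0.2000
- P(D|A) = 0.0371, P(D|B) = 0.0400

Step 1: Find P(D)
P(D) = P(D|A)P(A) + P(D|B)P(B)
     = 0.0371 × 0.8000 + 0.0400 × 0.2000
     = 0.02968000 + 0.00800000
     = 0.03768000

Step 2: Apply Bayes' theorem
P(A|D) = P(D|A)P(A) / P(D)
       = 0.02968000 / 0.03768000
       = 0.7877


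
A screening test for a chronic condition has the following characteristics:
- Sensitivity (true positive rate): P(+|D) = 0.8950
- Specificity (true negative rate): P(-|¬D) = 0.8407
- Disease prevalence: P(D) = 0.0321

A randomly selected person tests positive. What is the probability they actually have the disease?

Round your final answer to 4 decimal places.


Let D = has disease, + = positive test

Given:
- P(D) = 0.0321 (prevalence)
- P(+|D) = 0.8950 (sensitivity)
- P(-|¬D) = 0.8407 (specificity)
- P(+|¬D) = 0.1593 (false positive rate = 1 - specificity)

Step 1: Find P(+)
P(+) = P(+|D)P(D) + P(+|¬D)P(¬D)
     = 0.8950 × 0.0321 + 0.1593 × 0.9679
     = 0.02872950 + 0.15418647
     = 0.18291597

Step 2: Apply Bayes' theorem for P(D|+)
P(D|+) = P(+|D)P(D) / P(+)
       = 0.02872950 / 0.18291597
       = 0.1571


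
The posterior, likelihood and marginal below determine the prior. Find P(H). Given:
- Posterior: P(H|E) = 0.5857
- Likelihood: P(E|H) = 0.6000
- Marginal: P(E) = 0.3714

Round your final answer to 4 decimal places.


From Bayes' theorem: P(H|E) = P(E|H) × P(H) / P(E)

Rearranging for P(H):
P(H) = P(H|E) × P(E) / P(E|H)
     = 0.5857 × 0.3714 / 0.6000
     = 0.21752898 / 0.6000
     = 0.3625


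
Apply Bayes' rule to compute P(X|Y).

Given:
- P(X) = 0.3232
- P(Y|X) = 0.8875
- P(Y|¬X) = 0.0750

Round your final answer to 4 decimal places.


Bayes' theorem: P(X|Y) = P(Y|X) × P(X) / P(Y)

Step 1: Calculate P(Y) using law of total probability
P(Y) = P(Y|X)P(X) + P(Y|¬X)P(¬X)
     = 0.8875 × 0.3232 + 0.0750 × 0.6768
     = 0.28684000 + 0.05076000
     = 0.33760000

Step 2: Apply Bayes' theorem
P(X|Y) = P(Y|X) × P(X) / P(Y)
       = 0.28684000 / 0.33760000
       = 0.8496


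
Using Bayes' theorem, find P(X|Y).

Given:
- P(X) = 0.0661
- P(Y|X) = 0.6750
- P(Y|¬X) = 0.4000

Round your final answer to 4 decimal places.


Bayes' theorem: P(X|Y) = P(Y|X) × P(X) / P(Y)

Step 1: Calculate P(Y) using law of total probability
P(Y) = P(Y|X)P(X) + P(Y|¬X)P(¬X)
     = 0.6750 × 0.0661 + 0.4000 × 0.9339
     = 0.04461750 + 0.37356000
     = 0.41817750

Step 2: Apply Bayes' theorem
P(X|Y) = P(Y|X) × P(X) / P(Y)
       = 0.04461750 / 0.41817750
       = 0.1067
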